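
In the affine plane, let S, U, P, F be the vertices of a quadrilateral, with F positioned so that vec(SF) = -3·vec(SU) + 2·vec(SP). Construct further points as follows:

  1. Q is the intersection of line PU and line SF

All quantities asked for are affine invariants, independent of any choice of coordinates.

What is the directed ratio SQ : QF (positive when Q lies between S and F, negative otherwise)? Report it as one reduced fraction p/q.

SQ:QF = -1/2

Assign S = (0, 0), U = (1, 0), P = (0, 1), F = (-3, 2) — the answer is frame-independent, so this choice is without loss of generality.
1. Q is the intersection of line PU and line SF ⇒ Q = (3, -2)
Q = S + t·(F−S) with t = -1, so SQ:QF = t:(1−t) = -1:2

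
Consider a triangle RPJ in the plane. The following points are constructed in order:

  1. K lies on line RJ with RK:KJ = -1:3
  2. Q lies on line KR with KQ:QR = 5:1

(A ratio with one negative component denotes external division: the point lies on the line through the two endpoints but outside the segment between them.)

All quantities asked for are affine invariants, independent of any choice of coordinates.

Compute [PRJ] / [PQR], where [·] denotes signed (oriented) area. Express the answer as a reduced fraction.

Work in coordinates with R = (0, 0), P = (1, 0), J = (0, 1).
1. K lies on line RJ with RK:KJ = -1:3 ⇒ K = (0, -1/2)
2. Q lies on line KR with KQ:QR = 5:1 ⇒ Q = (0, -1/12)
2·[PRJ] = -1, 2·[PQR] = -1/12
[PRJ]:[PQR] = -1:-1/12 = 12

[PRJ]:[PQR] = 12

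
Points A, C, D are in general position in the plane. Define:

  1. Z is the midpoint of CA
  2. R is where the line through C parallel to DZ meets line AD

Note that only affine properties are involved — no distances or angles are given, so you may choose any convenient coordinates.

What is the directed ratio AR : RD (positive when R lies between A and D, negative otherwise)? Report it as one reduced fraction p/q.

AR:RD = -2

Choose coordinates A = (0, 0), C = (1, 0), D = (0, 1).
1. Z is the midpoint of CA ⇒ Z = (1/2, 0)
2. R is where the line through C parallel to DZ meets line AD ⇒ R = (0, 2)
R = A + t·(D−A) with t = 2, so AR:RD = t:(1−t) = 2:-1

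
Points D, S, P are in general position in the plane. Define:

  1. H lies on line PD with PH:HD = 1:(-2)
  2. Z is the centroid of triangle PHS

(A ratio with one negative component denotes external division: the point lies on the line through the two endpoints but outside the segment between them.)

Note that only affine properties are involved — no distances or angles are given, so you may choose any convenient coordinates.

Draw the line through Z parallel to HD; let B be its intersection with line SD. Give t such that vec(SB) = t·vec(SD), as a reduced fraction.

t = 2/3

Assign D = (0, 0), S = (1, 0), P = (0, 1) — the answer is frame-independent, so this choice is without loss of generality.
1. H lies on line PD with PH:HD = 1:(-2) ⇒ H = (0, 2)
2. Z is the centroid of triangle PHS ⇒ Z = (1/3, 1)
through Z parallel to HD: direction (0, -2); meets SD at B = (1/3, 0)
B = S + t·(D−S) with t = 2/3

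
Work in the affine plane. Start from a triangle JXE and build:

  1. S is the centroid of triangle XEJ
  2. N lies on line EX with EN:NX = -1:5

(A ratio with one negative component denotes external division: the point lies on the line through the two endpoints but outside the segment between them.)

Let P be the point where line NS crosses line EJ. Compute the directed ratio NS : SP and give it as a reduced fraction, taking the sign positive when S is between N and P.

Assign J = (0, 0), X = (1, 0), E = (0, 1) — the answer is frame-independent, so this choice is without loss of generality.
1. S is the centroid of triangle XEJ ⇒ S = (1/3, 1/3)
2. N lies on line EX with EN:NX = -1:5 ⇒ N = (-1/4, 5/4)
line NS meets EJ at P = (0, 6/7)
S = N + t·(P−N) with t = 7/3, so NS:SP = 7/3:-4/3

NS:SP = -7/4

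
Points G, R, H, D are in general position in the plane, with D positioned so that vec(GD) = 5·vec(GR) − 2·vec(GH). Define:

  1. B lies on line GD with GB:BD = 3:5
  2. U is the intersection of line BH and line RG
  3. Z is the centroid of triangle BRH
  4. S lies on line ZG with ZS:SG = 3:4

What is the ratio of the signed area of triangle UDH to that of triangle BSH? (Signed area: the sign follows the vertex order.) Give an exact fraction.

[UDH]:[BSH] = -300/139

Set G = (0, 0), R = (1, 0), H = (0, 1), D = (5, -2); any affine frame gives the same invariant.
1. B lies on line GD with GB:BD = 3:5 ⇒ B = (15/8, -3/4)
2. U is the intersection of line BH and line RG ⇒ U = (15/14, 0)
3. Z is the centroid of triangle BRH ⇒ Z = (23/24, 1/12)
4. S lies on line ZG with ZS:SG = 3:4 ⇒ S = (23/42, 1/21)
2·[UDH] = 25/14, 2·[BSH] = -139/168
[UDH]:[BSH] = 25/14:-139/168 = -300/139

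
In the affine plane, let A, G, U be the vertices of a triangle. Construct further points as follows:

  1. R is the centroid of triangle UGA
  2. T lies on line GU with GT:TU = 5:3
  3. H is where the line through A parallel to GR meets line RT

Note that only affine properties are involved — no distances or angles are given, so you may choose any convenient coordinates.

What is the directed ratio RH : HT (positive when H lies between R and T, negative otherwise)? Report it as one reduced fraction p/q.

Work in coordinates with A = (0, 0), G = (1, 0), U = (0, 1).
1. R is the centroid of triangle UGA ⇒ R = (1/3, 1/3)
2. T lies on line GU with GT:TU = 5:3 ⇒ T = (3/8, 5/8)
3. H is where the line through A parallel to GR meets line RT ⇒ H = (4/15, -2/15)
H = R + t·(T−R) with t = -8/5, so RH:HT = t:(1−t) = -8/5:13/5

RH:HT = -8/13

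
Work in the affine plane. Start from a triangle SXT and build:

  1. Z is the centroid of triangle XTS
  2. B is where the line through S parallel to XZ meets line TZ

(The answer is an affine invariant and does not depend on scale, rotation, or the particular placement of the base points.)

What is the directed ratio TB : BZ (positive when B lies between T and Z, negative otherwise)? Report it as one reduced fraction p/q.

TB:BZ = -2

Work in coordinates with S = (0, 0), X = (1, 0), T = (0, 1).
1. Z is the centroid of triangle XTS ⇒ Z = (1/3, 1/3)
2. B is where the line through S parallel to XZ meets line TZ ⇒ B = (2/3, -1/3)
B = T + t·(Z−T) with t = 2, so TB:BZ = t:(1−t) = 2:-1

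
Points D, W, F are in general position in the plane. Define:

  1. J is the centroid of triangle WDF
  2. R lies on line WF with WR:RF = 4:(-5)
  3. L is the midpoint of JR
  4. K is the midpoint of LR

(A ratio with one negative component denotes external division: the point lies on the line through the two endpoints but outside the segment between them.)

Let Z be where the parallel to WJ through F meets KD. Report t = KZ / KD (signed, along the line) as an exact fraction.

t = 2

Assign D = (0, 0), W = (1, 0), F = (0, 1) — the answer is frame-independent, so this choice is without loss of generality.
1. J is the centroid of triangle WDF ⇒ J = (1/3, 1/3)
2. R lies on line WF with WR:RF = 4:(-5) ⇒ R = (5, -4)
3. L is the midpoint of JR ⇒ L = (8/3, -11/6)
4. K is the midpoint of LR ⇒ K = (23/6, -35/12)
through F parallel to WJ: direction (-2/3, 1/3); meets KD at Z = (-23/6, 35/12)
Z = K + t·(D−K) with t = 2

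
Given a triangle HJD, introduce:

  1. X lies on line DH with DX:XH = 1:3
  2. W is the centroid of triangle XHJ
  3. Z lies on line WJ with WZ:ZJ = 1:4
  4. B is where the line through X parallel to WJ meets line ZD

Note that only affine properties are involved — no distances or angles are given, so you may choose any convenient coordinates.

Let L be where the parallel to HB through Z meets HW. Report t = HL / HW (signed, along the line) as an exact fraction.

t = 14/9

Choose coordinates H = (0, 0), J = (1, 0), D = (0, 1).
1. X lies on line DH with DX:XH = 1:3 ⇒ X = (0, 3/4)
2. W is the centroid of triangle XHJ ⇒ W = (1/3, 1/4)
3. Z lies on line WJ with WZ:ZJ = 1:4 ⇒ Z = (7/15, 1/5)
4. B is where the line through X parallel to WJ meets line ZD ⇒ B = (14/75, 17/25)
through Z parallel to HB: direction (14/75, 17/25); meets HW at L = (14/27, 7/18)
L = H + t·(W−H) with t = 14/9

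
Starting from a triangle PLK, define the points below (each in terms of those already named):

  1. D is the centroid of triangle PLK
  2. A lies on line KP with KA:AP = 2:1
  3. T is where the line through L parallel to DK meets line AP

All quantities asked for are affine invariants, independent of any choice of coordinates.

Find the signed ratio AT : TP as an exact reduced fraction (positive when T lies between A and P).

Set P = (0, 0), L = (1, 0), K = (0, 1); any affine frame gives the same invariant.
1. D is the centroid of triangle PLK ⇒ D = (1/3, 1/3)
2. A lies on line KP with KA:AP = 2:1 ⇒ A = (0, 1/3)
3. T is where the line through L parallel to DK meets line AP ⇒ T = (0, 2)
T = A + t·(P−A) with t = -5, so AT:TP = t:(1−t) = -5:6

AT:TP = -5/6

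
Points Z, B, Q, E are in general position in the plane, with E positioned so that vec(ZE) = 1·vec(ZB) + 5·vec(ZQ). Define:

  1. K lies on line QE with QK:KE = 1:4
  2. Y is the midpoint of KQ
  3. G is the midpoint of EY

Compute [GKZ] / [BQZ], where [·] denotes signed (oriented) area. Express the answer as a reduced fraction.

[GKZ]:[BQZ] = 7/20

Assign Z = (0, 0), B = (1, 0), Q = (0, 1), E = (1, 5) — the answer is frame-independent, so this choice is without loss of generality.
1. K lies on line QE with QK:KE = 1:4 ⇒ K = (1/5, 9/5)
2. Y is the midpoint of KQ ⇒ Y = (1/10, 7/5)
3. G is the midpoint of EY ⇒ G = (11/20, 16/5)
2·[GKZ] = 7/20, 2·[BQZ] = 1
[GKZ]:[BQZ] = 7/20:1 = 7/20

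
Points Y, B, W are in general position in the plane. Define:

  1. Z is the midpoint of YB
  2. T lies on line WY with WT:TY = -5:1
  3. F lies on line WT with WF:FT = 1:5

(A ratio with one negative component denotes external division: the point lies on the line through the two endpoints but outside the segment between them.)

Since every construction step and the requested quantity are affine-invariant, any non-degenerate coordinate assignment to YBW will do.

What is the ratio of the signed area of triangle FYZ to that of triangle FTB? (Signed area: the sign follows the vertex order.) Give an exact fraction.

[FYZ]:[FTB] = 19/50

Assign Y = (0, 0), B = (1, 0), W = (0, 1) — the answer is frame-independent, so this choice is without loss of generality.
1. Z is the midpoint of YB ⇒ Z = (1/2, 0)
2. T lies on line WY with WT:TY = -5:1 ⇒ T = (0, -1/4)
3. F lies on line WT with WF:FT = 1:5 ⇒ F = (0, 19/24)
2·[FYZ] = 19/48, 2·[FTB] = 25/24
[FYZ]:[FTB] = 19/48:25/24 = 19/50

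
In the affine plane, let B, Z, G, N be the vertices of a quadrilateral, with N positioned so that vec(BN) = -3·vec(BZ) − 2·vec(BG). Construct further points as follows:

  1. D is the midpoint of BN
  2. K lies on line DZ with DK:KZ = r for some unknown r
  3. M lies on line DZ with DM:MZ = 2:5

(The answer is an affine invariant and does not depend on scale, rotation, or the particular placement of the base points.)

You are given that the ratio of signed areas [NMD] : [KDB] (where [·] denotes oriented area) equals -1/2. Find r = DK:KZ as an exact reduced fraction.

Assign B = (0, 0), Z = (1, 0), G = (0, 1), N = (-3, -2) — the answer is frame-independent, so this choice is without loss of generality.
1. D is the midpoint of BN ⇒ D = (-3/2, -1)
2. With DK:KZ = r, write λ = r/(r+1) so K = D + λ·(Z−D); K is affine-linear in λ
3. M lies on line DZ with DM:MZ = 2:5 ⇒ M = (-11/14, -5/7)
Every point depending on K is an affine combination of K and λ-independent points, so each such coordinate is linear in λ; the λ² term in each signed area is a multiple of (Z−D)×(Z−D) = 0, so 2·[NMD] and 2·[KDB] are each linear in λ. Evaluating at λ=0 and λ=1:
  2·[NMD] = 2/7,   2·[KDB] = −λ
So [NMD]:[KDB] = (2/7) / (−λ). Setting this equal to -1/2:
  2/7 = -1/2·(−λ)  ⇒  λ = 4/7
Then r = λ/(1−λ) = (4/7)/(3/7) = 4/3. Check: with r = 4/3, K = (-1/14, -3/7) and [NMD]:[KDB] = -1/2 as required.

r = 4/3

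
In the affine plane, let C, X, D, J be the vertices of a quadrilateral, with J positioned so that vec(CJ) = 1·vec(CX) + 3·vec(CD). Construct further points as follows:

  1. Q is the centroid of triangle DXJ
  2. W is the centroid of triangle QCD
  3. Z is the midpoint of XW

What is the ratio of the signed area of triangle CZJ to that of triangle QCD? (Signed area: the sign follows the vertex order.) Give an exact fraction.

Set C = (0, 0), X = (1, 0), D = (0, 1), J = (1, 3); any affine frame gives the same invariant.
1. Q is the centroid of triangle DXJ ⇒ Q = (2/3, 4/3)
2. W is the centroid of triangle QCD ⇒ W = (2/9, 7/9)
3. Z is the midpoint of XW ⇒ Z = (11/18, 7/18)
2·[CZJ] = 13/9, 2·[QCD] = -2/3
[CZJ]:[QCD] = 13/9:-2/3 = -13/6

[CZJ]:[QCD] = -13/6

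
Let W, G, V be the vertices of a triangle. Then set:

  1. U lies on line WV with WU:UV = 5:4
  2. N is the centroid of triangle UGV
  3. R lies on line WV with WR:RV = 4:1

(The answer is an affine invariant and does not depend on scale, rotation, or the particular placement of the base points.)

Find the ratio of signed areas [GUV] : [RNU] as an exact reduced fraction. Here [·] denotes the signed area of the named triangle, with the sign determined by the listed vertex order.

[GUV]:[RNU] = 60/11

Assign W = (0, 0), G = (1, 0), V = (0, 1) — the answer is frame-independent, so this choice is without loss of generality.
1. U lies on line WV with WU:UV = 5:4 ⇒ U = (0, 5/9)
2. N is the centroid of triangle UGV ⇒ N = (1/3, 14/27)
3. R lies on line WV with WR:RV = 4:1 ⇒ R = (0, 4/5)
2·[GUV] = -4/9, 2·[RNU] = -11/135
[GUV]:[RNU] = -4/9:-11/135 = 60/11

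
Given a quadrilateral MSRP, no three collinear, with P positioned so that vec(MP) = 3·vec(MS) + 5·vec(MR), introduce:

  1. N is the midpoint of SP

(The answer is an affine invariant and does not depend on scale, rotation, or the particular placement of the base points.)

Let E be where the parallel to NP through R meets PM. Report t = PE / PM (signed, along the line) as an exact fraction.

Set M = (0, 0), S = (1, 0), R = (0, 1), P = (3, 5); any affine frame gives the same invariant.
1. N is the midpoint of SP ⇒ N = (2, 5/2)
through R parallel to NP: direction (1, 5/2); meets PM at E = (-6/5, -2)
E = P + t·(M−P) with t = 7/5

t = 7/5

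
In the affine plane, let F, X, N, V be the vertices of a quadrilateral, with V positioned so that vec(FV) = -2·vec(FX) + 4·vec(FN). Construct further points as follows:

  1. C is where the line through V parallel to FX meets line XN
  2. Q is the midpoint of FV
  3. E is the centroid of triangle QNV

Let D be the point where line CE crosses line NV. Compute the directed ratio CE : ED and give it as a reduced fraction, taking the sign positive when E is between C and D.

Choose coordinates F = (0, 0), X = (1, 0), N = (0, 1), V = (-2, 4).
1. C is where the line through V parallel to FX meets line XN ⇒ C = (-3, 4)
2. Q is the midpoint of FV ⇒ Q = (-1, 2)
3. E is the centroid of triangle QNV ⇒ E = (-1, 7/3)
line CE meets NV at D = (-3/4, 17/8)
E = C + t·(D−C) with t = 8/9, so CE:ED = 8/9:1/9

CE:ED = 8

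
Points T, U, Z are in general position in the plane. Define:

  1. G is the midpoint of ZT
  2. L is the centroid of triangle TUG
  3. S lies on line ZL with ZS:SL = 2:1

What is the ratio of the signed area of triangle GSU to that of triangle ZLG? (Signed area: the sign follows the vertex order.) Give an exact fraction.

Assign T = (0, 0), U = (1, 0), Z = (0, 1) — the answer is frame-independent, so this choice is without loss of generality.
1. G is the midpoint of ZT ⇒ G = (0, 1/2)
2. L is the centroid of triangle TUG ⇒ L = (1/3, 1/6)
3. S lies on line ZL with ZS:SL = 2:1 ⇒ S = (2/9, 4/9)
2·[GSU] = -1/18, 2·[ZLG] = -1/6
[GSU]:[ZLG] = -1/18:-1/6 = 1/3

[GSU]:[ZLG] = 1/3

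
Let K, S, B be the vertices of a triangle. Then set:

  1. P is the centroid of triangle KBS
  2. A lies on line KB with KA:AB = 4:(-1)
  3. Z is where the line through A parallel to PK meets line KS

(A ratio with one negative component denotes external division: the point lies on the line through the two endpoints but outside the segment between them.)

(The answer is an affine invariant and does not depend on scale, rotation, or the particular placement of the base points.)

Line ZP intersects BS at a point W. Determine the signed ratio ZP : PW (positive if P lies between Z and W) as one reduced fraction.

Work in coordinates with K = (0, 0), S = (1, 0), B = (0, 1).
1. P is the centroid of triangle KBS ⇒ P = (1/3, 1/3)
2. A lies on line KB with KA:AB = 4:(-1) ⇒ A = (0, 4/3)
3. Z is where the line through A parallel to PK meets line KS ⇒ Z = (-4/3, 0)
line ZP meets BS at W = (11/18, 7/18)
P = Z + t·(W−Z) with t = 6/7, so ZP:PW = 6/7:1/7

ZP:PW = 6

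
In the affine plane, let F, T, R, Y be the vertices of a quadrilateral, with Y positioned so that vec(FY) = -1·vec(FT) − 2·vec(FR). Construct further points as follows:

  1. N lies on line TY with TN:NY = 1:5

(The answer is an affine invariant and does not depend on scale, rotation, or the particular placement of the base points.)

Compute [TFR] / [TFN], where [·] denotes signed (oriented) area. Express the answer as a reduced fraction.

[TFR]:[TFN] = -3

Set F = (0, 0), T = (1, 0), R = (0, 1), Y = (-1, -2); any affine frame gives the same invariant.
1. N lies on line TY with TN:NY = 1:5 ⇒ N = (2/3, -1/3)
2·[TFR] = -1, 2·[TFN] = 1/3
[TFR]:[TFN] = -1:1/3 = -3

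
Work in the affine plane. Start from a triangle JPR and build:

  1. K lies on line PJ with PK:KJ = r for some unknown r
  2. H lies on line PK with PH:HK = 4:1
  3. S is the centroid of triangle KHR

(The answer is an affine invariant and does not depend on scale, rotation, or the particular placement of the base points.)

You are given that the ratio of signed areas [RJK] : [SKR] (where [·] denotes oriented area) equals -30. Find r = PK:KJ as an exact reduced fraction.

r = 1/2

Choose coordinates J = (0, 0), P = (1, 0), R = (0, 1).
1. With PK:KJ = r, write λ = r/(r+1) so K = P + λ·(J−P); K is affine-linear in λ
2. H lies on line PK with PH:HK = 4:1 ⇒ H is an affine combination of earlier points and hence also affine-linear in λ
3. S is the centroid of triangle KHR ⇒ S is an affine combination of earlier points and hence also affine-linear in λ
Every point depending on K is an affine combination of K and λ-independent points, so each such coordinate is linear in λ; the λ² term in each signed area is a multiple of (J−P)×(J−P) = 0, so 2·[RJK] and 2·[SKR] are each linear in λ. Evaluating at λ=0 and λ=1:
  2·[RJK] = −λ + 1,   2·[SKR] = -1/15·λ
So [RJK]:[SKR] = (−λ + 1) / (-1/15·λ). Setting this equal to -30:
  −λ + 1 = -30·(-1/15·λ)  ⇒  λ = 1/3
Then r = λ/(1−λ) = (1/3)/(2/3) = 1/2. Check: with r = 1/2, K = (2/3, 0) and [RJK]:[SKR] = -30 as required.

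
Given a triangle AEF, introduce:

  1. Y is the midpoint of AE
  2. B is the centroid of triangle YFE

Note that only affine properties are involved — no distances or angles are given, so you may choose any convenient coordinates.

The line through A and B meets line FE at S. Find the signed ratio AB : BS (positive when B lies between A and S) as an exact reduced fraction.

Choose coordinates A = (0, 0), E = (1, 0), F = (0, 1).
1. Y is the midpoint of AE ⇒ Y = (1/2, 0)
2. B is the centroid of triangle YFE ⇒ B = (1/2, 1/3)
line AB meets FE at S = (3/5, 2/5)
B = A + t·(S−A) with t = 5/6, so AB:BS = 5/6:1/6

AB:BS = 5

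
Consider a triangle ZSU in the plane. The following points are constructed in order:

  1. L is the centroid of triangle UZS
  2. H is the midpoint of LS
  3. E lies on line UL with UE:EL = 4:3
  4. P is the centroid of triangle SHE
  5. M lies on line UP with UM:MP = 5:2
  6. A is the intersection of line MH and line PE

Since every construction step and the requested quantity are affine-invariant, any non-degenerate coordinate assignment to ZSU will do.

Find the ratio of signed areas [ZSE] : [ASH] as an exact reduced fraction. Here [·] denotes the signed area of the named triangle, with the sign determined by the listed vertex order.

Work in coordinates with Z = (0, 0), S = (1, 0), U = (0, 1).
1. L is the centroid of triangle UZS ⇒ L = (1/3, 1/3)
2. H is the midpoint of LS ⇒ H = (2/3, 1/6)
3. E lies on line UL with UE:EL = 4:3 ⇒ E = (4/21, 13/21)
4. P is the centroid of triangle SHE ⇒ P = (13/21, 11/42)
5. M lies on line UP with UM:MP = 5:2 ⇒ M = (65/147, 139/294)
6. A is the intersection of line MH and line PE ⇒ A = (59/105, 13/42)
2·[ZSE] = 13/21, 2·[ASH] = -19/630
[ZSE]:[ASH] = 13/21:-19/630 = -390/19

[ZSE]:[ASH] = -390/19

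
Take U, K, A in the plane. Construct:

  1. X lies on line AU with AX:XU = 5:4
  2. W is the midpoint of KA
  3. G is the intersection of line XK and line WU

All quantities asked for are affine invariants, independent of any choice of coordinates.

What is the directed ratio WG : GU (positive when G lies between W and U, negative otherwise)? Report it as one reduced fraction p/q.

WG:GU = 5/8

Work in coordinates with U = (0, 0), K = (1, 0), A = (0, 1).
1. X lies on line AU with AX:XU = 5:4 ⇒ X = (0, 4/9)
2. W is the midpoint of KA ⇒ W = (1/2, 1/2)
3. G is the intersection of line XK and line WU ⇒ G = (4/13, 4/13)
G = W + t·(U−W) with t = 5/13, so WG:GU = t:(1−t) = 5/13:8/13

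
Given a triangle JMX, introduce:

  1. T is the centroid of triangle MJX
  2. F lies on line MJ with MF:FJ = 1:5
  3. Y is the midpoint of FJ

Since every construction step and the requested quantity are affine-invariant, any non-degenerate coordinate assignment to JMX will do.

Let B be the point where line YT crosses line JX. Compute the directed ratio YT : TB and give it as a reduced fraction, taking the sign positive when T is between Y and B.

YT:TB = 1/4

Work in coordinates with J = (0, 0), M = (1, 0), X = (0, 1).
1. T is the centroid of triangle MJX ⇒ T = (1/3, 1/3)
2. F lies on line MJ with MF:FJ = 1:5 ⇒ F = (5/6, 0)
3. Y is the midpoint of FJ ⇒ Y = (5/12, 0)
line YT meets JX at B = (0, 5/3)
T = Y + t·(B−Y) with t = 1/5, so YT:TB = 1/5:4/5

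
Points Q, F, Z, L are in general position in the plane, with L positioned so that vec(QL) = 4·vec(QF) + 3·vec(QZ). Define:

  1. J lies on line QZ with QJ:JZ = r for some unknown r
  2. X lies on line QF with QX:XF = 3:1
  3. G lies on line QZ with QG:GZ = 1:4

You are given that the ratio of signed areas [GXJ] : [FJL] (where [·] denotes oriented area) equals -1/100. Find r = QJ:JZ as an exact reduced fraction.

Assign Q = (0, 0), F = (1, 0), Z = (0, 1), L = (4, 3) — the answer is frame-independent, so this choice is without loss of generality.
1. With QJ:JZ = r, write λ = r/(r+1) so J = Q + λ·(Z−Q); J is affine-linear in λ
2. X lies on line QF with QX:XF = 3:1 ⇒ X = (3/4, 0)
3. G lies on line QZ with QG:GZ = 1:4 ⇒ G = (0, 1/5)
Every point depending on J is an affine combination of J and λ-independent points, so each such coordinate is linear in λ; the λ² term in each signed area is a multiple of (Z−Q)×(Z−Q) = 0, so 2·[GXJ] and 2·[FJL] are each linear in λ. Evaluating at λ=0 and λ=1:
  2·[GXJ] = 3/4·λ − 3/20,   2·[FJL] = -3·λ − 3
So [GXJ]:[FJL] = (3/4·λ − 3/20) / (-3·λ − 3). Setting this equal to -1/100:
  3/4·λ − 3/20 = -1/100·(-3·λ − 3)  ⇒  λ = 1/4
Then r = λ/(1−λ) = (1/4)/(3/4) = 1/3. Check: with r = 1/3, J = (0, 1/4) and [GXJ]:[FJL] = -1/100 as required.

r = 1/3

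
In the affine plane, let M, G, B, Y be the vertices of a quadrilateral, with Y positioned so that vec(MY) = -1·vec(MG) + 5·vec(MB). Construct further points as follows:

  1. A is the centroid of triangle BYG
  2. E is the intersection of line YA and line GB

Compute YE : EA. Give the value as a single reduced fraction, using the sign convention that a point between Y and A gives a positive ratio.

YE:EA = -3

Work in coordinates with M = (0, 0), G = (1, 0), B = (0, 1), Y = (-1, 5).
1. A is the centroid of triangle BYG ⇒ A = (0, 2)
2. E is the intersection of line YA and line GB ⇒ E = (1/2, 1/2)
E = Y + t·(A−Y) with t = 3/2, so YE:EA = t:(1−t) = 3/2:-1/2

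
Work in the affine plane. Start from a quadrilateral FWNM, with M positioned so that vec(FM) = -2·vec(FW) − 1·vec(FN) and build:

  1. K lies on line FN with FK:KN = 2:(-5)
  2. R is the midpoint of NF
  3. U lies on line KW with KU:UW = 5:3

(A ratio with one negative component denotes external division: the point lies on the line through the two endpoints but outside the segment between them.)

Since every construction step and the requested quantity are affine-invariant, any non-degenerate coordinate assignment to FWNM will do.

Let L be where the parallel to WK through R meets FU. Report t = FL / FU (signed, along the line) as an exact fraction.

Choose coordinates F = (0, 0), W = (1, 0), N = (0, 1), M = (-2, -1).
1. K lies on line FN with FK:KN = 2:(-5) ⇒ K = (0, -2/3)
2. R is the midpoint of NF ⇒ R = (0, 1/2)
3. U lies on line KW with KU:UW = 5:3 ⇒ U = (5/8, -1/4)
through R parallel to WK: direction (-1, -2/3); meets FU at L = (-15/32, 3/16)
L = F + t·(U−F) with t = -3/4

t = -3/4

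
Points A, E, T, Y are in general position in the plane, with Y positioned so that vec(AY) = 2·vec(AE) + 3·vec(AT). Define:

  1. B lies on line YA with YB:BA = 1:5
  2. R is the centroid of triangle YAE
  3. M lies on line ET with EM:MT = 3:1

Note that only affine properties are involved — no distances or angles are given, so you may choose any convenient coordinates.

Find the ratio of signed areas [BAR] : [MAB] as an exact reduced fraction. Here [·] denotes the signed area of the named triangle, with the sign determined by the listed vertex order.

[BAR]:[MAB] = 4/3

Work in coordinates with A = (0, 0), E = (1, 0), T = (0, 1), Y = (2, 3).
1. B lies on line YA with YB:BA = 1:5 ⇒ B = (5/3, 5/2)
2. R is the centroid of triangle YAE ⇒ R = (1, 1)
3. M lies on line ET with EM:MT = 3:1 ⇒ M = (1/4, 3/4)
2·[BAR] = 5/6, 2·[MAB] = 5/8
[BAR]:[MAB] = 5/6:5/8 = 4/3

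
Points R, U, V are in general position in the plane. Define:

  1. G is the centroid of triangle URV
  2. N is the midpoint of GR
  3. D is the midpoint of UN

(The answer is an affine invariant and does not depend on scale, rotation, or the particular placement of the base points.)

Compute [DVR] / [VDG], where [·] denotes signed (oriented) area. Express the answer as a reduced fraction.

[DVR]:[VDG] = -7

Set R = (0, 0), U = (1, 0), V = (0, 1); any affine frame gives the same invariant.
1. G is the centroid of triangle URV ⇒ G = (1/3, 1/3)
2. N is the midpoint of GR ⇒ N = (1/6, 1/6)
3. D is the midpoint of UN ⇒ D = (7/12, 1/12)
2·[DVR] = 7/12, 2·[VDG] = -1/12
[DVR]:[VDG] = 7/12:-1/12 = -7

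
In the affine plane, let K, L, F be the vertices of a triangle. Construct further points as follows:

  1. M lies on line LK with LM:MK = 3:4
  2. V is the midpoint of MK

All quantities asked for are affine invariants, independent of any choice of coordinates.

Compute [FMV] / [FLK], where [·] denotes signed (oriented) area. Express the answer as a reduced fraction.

[FMV]:[FLK] = 2/7

Assign K = (0, 0), L = (1, 0), F = (0, 1) — the answer is frame-independent, so this choice is without loss of generality.
1. M lies on line LK with LM:MK = 3:4 ⇒ M = (4/7, 0)
2. V is the midpoint of MK ⇒ V = (2/7, 0)
2·[FMV] = -2/7, 2·[FLK] = -1
[FMV]:[FLK] = -2/7:-1 = 2/7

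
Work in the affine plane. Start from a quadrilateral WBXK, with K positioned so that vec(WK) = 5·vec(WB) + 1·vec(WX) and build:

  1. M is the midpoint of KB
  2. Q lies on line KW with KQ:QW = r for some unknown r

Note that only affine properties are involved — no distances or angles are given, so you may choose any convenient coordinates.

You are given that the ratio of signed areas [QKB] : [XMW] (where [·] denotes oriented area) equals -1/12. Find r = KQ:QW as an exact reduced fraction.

Choose coordinates W = (0, 0), B = (1, 0), X = (0, 1), K = (5, 1).
1. M is the midpoint of KB ⇒ M = (3, 1/2)
2. With KQ:QW = r, write λ = r/(r+1) so Q = K + λ·(W−K); Q is affine-linear in λ
Every point depending on Q is an affine combination of Q and λ-independent points, so each such coordinate is linear in λ; the λ² term in each signed area is a multiple of (W−K)×(W−K) = 0, so 2·[QKB] and 2·[XMW] are each linear in λ. Evaluating at λ=0 and λ=1:
  2·[QKB] = −λ,   2·[XMW] = -3
So [QKB]:[XMW] = (−λ) / (-3). Setting this equal to -1/12:
  −λ = -1/12·(-3)  ⇒  λ = -1/4
Then r = λ/(1−λ) = (-1/4)/(5/4) = -1/5. Check: with r = -1/5, Q = (25/4, 5/4) and [QKB]:[XMW] = -1/12 as required.

r = -1/5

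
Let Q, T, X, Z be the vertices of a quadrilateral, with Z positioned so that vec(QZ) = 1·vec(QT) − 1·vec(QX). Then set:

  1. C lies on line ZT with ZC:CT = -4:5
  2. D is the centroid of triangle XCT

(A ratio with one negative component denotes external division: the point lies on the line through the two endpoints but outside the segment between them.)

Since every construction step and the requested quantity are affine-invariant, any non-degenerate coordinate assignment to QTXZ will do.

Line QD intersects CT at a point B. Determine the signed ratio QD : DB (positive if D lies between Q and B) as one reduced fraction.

QD:DB = 2

Assign Q = (0, 0), T = (1, 0), X = (0, 1), Z = (1, -1) — the answer is frame-independent, so this choice is without loss of generality.
1. C lies on line ZT with ZC:CT = -4:5 ⇒ C = (1, -5)
2. D is the centroid of triangle XCT ⇒ D = (2/3, -4/3)
line QD meets CT at B = (1, -2)
D = Q + t·(B−Q) with t = 2/3, so QD:DB = 2/3:1/3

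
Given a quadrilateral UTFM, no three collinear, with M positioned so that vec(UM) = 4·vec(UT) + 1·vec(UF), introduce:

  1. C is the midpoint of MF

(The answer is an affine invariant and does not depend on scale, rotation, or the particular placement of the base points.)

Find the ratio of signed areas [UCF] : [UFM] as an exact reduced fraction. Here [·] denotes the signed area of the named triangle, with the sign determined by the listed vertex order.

[UCF]:[UFM] = -1/2

Set U = (0, 0), T = (1, 0), F = (0, 1), M = (4, 1); any affine frame gives the same invariant.
1. C is the midpoint of MF ⇒ C = (2, 1)
2·[UCF] = 2, 2·[UFM] = -4
[UCF]:[UFM] = 2:-4 = -1/2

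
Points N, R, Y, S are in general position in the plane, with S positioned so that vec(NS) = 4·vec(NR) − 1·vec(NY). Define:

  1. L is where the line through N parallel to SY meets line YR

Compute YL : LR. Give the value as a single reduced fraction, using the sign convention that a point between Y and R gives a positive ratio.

Assign N = (0, 0), R = (1, 0), Y = (0, 1), S = (4, -1) — the answer is frame-independent, so this choice is without loss of generality.
1. L is where the line through N parallel to SY meets line YR ⇒ L = (2, -1)
L = Y + t·(R−Y) with t = 2, so YL:LR = t:(1−t) = 2:-1

YL:LR = -2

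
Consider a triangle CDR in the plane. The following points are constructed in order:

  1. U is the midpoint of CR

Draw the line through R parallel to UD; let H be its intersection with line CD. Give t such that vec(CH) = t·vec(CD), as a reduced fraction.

Work in coordinates with C = (0, 0), D = (1, 0), R = (0, 1).
1. U is the midpoint of CR ⇒ U = (0, 1/2)
through R parallel to UD: direction (1, -1/2); meets CD at H = (2, 0)
H = C + t·(D−C) with t = 2

t = 2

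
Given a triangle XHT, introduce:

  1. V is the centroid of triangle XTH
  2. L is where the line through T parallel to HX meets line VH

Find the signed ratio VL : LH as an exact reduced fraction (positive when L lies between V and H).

VL:LH = -2/3

Work in coordinates with X = (0, 0), H = (1, 0), T = (0, 1).
1. V is the centroid of triangle XTH ⇒ V = (1/3, 1/3)
2. L is where the line through T parallel to HX meets line VH ⇒ L = (-1, 1)
L = V + t·(H−V) with t = -2, so VL:LH = t:(1−t) = -2:3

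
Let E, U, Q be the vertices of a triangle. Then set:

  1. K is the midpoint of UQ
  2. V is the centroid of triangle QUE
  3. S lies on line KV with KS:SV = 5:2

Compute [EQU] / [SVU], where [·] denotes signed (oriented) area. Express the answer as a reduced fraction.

[EQU]:[SVU] = -21

Set E = (0, 0), U = (1, 0), Q = (0, 1); any affine frame gives the same invariant.
1. K is the midpoint of UQ ⇒ K = (1/2, 1/2)
2. V is the centroid of triangle QUE ⇒ V = (1/3, 1/3)
3. S lies on line KV with KS:SV = 5:2 ⇒ S = (8/21, 8/21)
2·[EQU] = -1, 2·[SVU] = 1/21
[EQU]:[SVU] = -1:1/21 = -21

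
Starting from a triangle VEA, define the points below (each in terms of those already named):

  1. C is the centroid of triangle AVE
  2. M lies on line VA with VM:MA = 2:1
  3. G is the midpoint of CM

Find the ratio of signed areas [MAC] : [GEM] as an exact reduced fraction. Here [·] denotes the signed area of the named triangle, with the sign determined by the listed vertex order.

[MAC]:[GEM] = -2

Choose coordinates V = (0, 0), E = (1, 0), A = (0, 1).
1. C is the centroid of triangle AVE ⇒ C = (1/3, 1/3)
2. M lies on line VA with VM:MA = 2:1 ⇒ M = (0, 2/3)
3. G is the midpoint of CM ⇒ G = (1/6, 1/2)
2·[MAC] = -1/9, 2·[GEM] = 1/18
[MAC]:[GEM] = -1/9:1/18 = -2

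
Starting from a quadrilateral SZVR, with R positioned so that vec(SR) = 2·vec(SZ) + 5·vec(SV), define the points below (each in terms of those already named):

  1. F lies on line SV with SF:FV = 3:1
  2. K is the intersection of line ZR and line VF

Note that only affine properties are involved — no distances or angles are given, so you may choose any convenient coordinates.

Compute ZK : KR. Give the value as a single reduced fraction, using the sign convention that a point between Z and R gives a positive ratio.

ZK:KR = -1/2

Assign S = (0, 0), Z = (1, 0), V = (0, 1), R = (2, 5) — the answer is frame-independent, so this choice is without loss of generality.
1. F lies on line SV with SF:FV = 3:1 ⇒ F = (0, 3/4)
2. K is the intersection of line ZR and line VF ⇒ K = (0, -5)
K = Z + t·(R−Z) with t = -1, so ZK:KR = t:(1−t) = -1:2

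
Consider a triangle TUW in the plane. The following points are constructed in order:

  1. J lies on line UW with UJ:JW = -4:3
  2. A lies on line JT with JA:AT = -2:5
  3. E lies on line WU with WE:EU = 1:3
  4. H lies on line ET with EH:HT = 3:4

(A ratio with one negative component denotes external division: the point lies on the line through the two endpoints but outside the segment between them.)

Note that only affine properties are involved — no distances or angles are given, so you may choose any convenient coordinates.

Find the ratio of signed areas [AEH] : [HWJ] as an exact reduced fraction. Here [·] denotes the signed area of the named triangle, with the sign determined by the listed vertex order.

[AEH]:[HWJ] = -65/36

Set T = (0, 0), U = (1, 0), W = (0, 1); any affine frame gives the same invariant.
1. J lies on line UW with UJ:JW = -4:3 ⇒ J = (-3, 4)
2. A lies on line JT with JA:AT = -2:5 ⇒ A = (-5, 20/3)
3. E lies on line WU with WE:EU = 1:3 ⇒ E = (1/4, 3/4)
4. H lies on line ET with EH:HT = 3:4 ⇒ H = (1/7, 3/7)
2·[AEH] = -65/28, 2·[HWJ] = 9/7
[AEH]:[HWJ] = -65/28:9/7 = -65/36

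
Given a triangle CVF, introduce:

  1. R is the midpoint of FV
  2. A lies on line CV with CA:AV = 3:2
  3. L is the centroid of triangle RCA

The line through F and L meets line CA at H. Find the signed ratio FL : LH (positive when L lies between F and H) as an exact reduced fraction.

Assign C = (0, 0), V = (1, 0), F = (0, 1) — the answer is frame-independent, so this choice is without loss of generality.
1. R is the midpoint of FV ⇒ R = (1/2, 1/2)
2. A lies on line CV with CA:AV = 3:2 ⇒ A = (3/5, 0)
3. L is the centroid of triangle RCA ⇒ L = (11/30, 1/6)
line FL meets CA at H = (11/25, 0)
L = F + t·(H−F) with t = 5/6, so FL:LH = 5/6:1/6

FL:LH = 5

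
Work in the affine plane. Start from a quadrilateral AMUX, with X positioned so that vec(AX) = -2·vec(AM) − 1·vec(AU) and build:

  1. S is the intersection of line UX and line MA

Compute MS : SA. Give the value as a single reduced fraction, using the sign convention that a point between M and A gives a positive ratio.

Set A = (0, 0), M = (1, 0), U = (0, 1), X = (-2, -1); any affine frame gives the same invariant.
1. S is the intersection of line UX and line MA ⇒ S = (-1, 0)
S = M + t·(A−M) with t = 2, so MS:SA = t:(1−t) = 2:-1

MS:SA = -2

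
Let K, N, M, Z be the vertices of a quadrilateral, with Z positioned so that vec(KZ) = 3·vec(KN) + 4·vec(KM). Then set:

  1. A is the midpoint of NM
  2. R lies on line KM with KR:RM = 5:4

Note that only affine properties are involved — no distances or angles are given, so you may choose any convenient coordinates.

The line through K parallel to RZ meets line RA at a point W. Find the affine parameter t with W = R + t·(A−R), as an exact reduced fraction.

t = 15/17

Assign K = (0, 0), N = (1, 0), M = (0, 1), Z = (3, 4) — the answer is frame-independent, so this choice is without loss of generality.
1. A is the midpoint of NM ⇒ A = (1/2, 1/2)
2. R lies on line KM with KR:RM = 5:4 ⇒ R = (0, 5/9)
through K parallel to RZ: direction (3, 31/9); meets RA at W = (15/34, 155/306)
W = R + t·(A−R) with t = 15/17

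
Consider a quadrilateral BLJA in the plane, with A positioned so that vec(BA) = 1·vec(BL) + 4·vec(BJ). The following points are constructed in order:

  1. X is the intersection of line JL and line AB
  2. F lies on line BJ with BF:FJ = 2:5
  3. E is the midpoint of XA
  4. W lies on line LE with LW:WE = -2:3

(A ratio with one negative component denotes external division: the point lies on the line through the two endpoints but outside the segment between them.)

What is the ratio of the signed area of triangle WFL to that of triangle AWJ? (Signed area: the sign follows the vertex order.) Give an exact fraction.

Set B = (0, 0), L = (1, 0), J = (0, 1), A = (1, 4); any affine frame gives the same invariant.
1. X is the intersection of line JL and line AB ⇒ X = (1/5, 4/5)
2. F lies on line BJ with BF:FJ = 2:5 ⇒ F = (0, 2/7)
3. E is the midpoint of XA ⇒ E = (3/5, 12/5)
4. W lies on line LE with LW:WE = -2:3 ⇒ W = (9/5, -24/5)
2·[WFL] = -32/7, 2·[AWJ] = -56/5
[WFL]:[AWJ] = -32/7:-56/5 = 20/49

[WFL]:[AWJ] = 20/49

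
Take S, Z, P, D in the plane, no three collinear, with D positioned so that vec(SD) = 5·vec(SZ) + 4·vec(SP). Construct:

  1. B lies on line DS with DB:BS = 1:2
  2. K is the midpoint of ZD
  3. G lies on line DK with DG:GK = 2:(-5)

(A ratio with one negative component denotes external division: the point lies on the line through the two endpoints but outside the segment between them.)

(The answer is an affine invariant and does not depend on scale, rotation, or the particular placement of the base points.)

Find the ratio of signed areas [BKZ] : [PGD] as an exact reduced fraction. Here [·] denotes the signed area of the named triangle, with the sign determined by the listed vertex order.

Choose coordinates S = (0, 0), Z = (1, 0), P = (0, 1), D = (5, 4).
1. B lies on line DS with DB:BS = 1:2 ⇒ B = (10/3, 8/3)
2. K is the midpoint of ZD ⇒ K = (3, 2)
3. G lies on line DK with DG:GK = 2:(-5) ⇒ G = (19/3, 16/3)
2·[BKZ] = -2/3, 2·[PGD] = -8/3
[BKZ]:[PGD] = -2/3:-8/3 = 1/4

[BKZ]:[PGD] = 1/4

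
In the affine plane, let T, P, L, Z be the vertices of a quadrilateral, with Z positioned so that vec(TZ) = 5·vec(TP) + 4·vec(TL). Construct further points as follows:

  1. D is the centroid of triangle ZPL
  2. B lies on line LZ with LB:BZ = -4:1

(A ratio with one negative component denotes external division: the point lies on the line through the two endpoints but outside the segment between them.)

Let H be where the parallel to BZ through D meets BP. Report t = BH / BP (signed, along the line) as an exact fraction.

Assign T = (0, 0), P = (1, 0), L = (0, 1), Z = (5, 4) — the answer is frame-independent, so this choice is without loss of generality.
1. D is the centroid of triangle ZPL ⇒ D = (2, 5/3)
2. B lies on line LZ with LB:BZ = -4:1 ⇒ B = (20/3, 5)
through D parallel to BZ: direction (-5/3, -1); meets BP at H = (43/9, 10/3)
H = B + t·(P−B) with t = 1/3

t = 1/3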